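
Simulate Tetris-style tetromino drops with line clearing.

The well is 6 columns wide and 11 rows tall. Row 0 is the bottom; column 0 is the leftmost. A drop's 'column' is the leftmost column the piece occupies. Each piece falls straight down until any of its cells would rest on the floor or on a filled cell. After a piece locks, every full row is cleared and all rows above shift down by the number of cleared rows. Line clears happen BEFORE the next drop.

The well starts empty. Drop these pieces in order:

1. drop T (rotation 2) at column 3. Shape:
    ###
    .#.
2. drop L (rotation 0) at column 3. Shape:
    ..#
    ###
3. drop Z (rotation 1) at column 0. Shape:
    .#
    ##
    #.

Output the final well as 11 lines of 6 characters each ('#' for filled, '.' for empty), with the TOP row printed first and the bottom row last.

Drop 1: T rot2 at col 3 lands with bottom-row=0; cleared 0 line(s) (total 0); column heights now [0 0 0 2 2 2], max=2
Drop 2: L rot0 at col 3 lands with bottom-row=2; cleared 0 line(s) (total 0); column heights now [0 0 0 3 3 4], max=4
Drop 3: Z rot1 at col 0 lands with bottom-row=0; cleared 0 line(s) (total 0); column heights now [2 3 0 3 3 4], max=4

Answer: ......
......
......
......
......
......
......
.....#
.#.###
##.###
#...#.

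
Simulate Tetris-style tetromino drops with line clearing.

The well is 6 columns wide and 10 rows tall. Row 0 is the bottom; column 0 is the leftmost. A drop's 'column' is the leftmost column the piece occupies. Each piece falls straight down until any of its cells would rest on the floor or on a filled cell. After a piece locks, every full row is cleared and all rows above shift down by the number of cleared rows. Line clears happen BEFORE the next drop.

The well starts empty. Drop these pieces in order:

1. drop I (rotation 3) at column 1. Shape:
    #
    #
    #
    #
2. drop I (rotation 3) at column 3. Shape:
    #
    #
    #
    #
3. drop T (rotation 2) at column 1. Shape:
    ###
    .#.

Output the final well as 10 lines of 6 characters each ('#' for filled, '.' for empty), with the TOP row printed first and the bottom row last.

Answer: ......
......
......
......
......
.###..
.###..
.#.#..
.#.#..
.#.#..

Derivation:
Drop 1: I rot3 at col 1 lands with bottom-row=0; cleared 0 line(s) (total 0); column heights now [0 4 0 0 0 0], max=4
Drop 2: I rot3 at col 3 lands with bottom-row=0; cleared 0 line(s) (total 0); column heights now [0 4 0 4 0 0], max=4
Drop 3: T rot2 at col 1 lands with bottom-row=3; cleared 0 line(s) (total 0); column heights now [0 5 5 5 0 0], max=5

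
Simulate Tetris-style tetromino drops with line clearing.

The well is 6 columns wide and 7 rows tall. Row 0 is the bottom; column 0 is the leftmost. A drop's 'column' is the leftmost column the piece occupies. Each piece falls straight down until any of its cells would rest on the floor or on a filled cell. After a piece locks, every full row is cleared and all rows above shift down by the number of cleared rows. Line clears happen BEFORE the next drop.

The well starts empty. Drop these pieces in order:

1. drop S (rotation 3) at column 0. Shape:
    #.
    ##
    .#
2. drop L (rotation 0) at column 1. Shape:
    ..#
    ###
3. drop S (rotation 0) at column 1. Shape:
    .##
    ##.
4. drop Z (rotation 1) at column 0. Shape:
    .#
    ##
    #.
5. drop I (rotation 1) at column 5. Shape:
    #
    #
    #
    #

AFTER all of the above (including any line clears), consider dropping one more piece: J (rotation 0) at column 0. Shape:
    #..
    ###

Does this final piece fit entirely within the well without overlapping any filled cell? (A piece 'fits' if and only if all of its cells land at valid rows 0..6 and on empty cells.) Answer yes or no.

Answer: no

Derivation:
Drop 1: S rot3 at col 0 lands with bottom-row=0; cleared 0 line(s) (total 0); column heights now [3 2 0 0 0 0], max=3
Drop 2: L rot0 at col 1 lands with bottom-row=2; cleared 0 line(s) (total 0); column heights now [3 3 3 4 0 0], max=4
Drop 3: S rot0 at col 1 lands with bottom-row=3; cleared 0 line(s) (total 0); column heights now [3 4 5 5 0 0], max=5
Drop 4: Z rot1 at col 0 lands with bottom-row=3; cleared 0 line(s) (total 0); column heights now [5 6 5 5 0 0], max=6
Drop 5: I rot1 at col 5 lands with bottom-row=0; cleared 0 line(s) (total 0); column heights now [5 6 5 5 0 4], max=6
Test piece J rot0 at col 0 (width 3): heights before test = [5 6 5 5 0 4]; fits = False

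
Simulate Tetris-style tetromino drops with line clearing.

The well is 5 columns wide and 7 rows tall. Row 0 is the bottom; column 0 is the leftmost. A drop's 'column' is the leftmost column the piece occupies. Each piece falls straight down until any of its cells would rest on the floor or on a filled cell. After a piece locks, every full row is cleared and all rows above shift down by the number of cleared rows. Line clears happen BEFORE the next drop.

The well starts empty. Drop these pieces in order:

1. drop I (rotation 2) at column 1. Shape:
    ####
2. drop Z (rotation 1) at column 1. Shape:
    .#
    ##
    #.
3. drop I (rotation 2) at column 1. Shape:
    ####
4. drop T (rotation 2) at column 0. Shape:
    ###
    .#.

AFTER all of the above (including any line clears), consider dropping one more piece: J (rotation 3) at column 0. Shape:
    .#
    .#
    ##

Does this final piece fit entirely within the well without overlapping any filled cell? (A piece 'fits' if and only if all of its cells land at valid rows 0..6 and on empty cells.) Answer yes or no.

Drop 1: I rot2 at col 1 lands with bottom-row=0; cleared 0 line(s) (total 0); column heights now [0 1 1 1 1], max=1
Drop 2: Z rot1 at col 1 lands with bottom-row=1; cleared 0 line(s) (total 0); column heights now [0 3 4 1 1], max=4
Drop 3: I rot2 at col 1 lands with bottom-row=4; cleared 0 line(s) (total 0); column heights now [0 5 5 5 5], max=5
Drop 4: T rot2 at col 0 lands with bottom-row=5; cleared 0 line(s) (total 0); column heights now [7 7 7 5 5], max=7
Test piece J rot3 at col 0 (width 2): heights before test = [7 7 7 5 5]; fits = False

Answer: no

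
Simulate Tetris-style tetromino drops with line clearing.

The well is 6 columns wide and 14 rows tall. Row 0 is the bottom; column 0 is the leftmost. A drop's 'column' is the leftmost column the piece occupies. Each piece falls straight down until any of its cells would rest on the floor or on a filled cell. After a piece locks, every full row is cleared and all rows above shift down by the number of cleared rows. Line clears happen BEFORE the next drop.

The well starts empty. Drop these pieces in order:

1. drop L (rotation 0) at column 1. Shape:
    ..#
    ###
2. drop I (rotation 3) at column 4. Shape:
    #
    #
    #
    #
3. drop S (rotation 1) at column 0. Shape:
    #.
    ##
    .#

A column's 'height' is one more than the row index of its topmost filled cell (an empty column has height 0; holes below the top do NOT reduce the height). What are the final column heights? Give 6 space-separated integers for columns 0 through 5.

Drop 1: L rot0 at col 1 lands with bottom-row=0; cleared 0 line(s) (total 0); column heights now [0 1 1 2 0 0], max=2
Drop 2: I rot3 at col 4 lands with bottom-row=0; cleared 0 line(s) (total 0); column heights now [0 1 1 2 4 0], max=4
Drop 3: S rot1 at col 0 lands with bottom-row=1; cleared 0 line(s) (total 0); column heights now [4 3 1 2 4 0], max=4

Answer: 4 3 1 2 4 0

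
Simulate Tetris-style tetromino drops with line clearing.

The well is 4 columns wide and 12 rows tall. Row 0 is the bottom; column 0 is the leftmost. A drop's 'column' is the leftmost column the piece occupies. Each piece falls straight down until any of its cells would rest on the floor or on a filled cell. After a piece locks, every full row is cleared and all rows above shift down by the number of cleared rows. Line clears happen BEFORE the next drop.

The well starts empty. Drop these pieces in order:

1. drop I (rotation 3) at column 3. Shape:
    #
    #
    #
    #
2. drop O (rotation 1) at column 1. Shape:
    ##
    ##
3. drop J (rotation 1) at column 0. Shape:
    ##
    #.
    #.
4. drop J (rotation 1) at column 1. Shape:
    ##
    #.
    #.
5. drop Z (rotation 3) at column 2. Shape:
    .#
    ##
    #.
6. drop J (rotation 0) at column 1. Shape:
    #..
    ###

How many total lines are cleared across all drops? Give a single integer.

Answer: 2

Derivation:
Drop 1: I rot3 at col 3 lands with bottom-row=0; cleared 0 line(s) (total 0); column heights now [0 0 0 4], max=4
Drop 2: O rot1 at col 1 lands with bottom-row=0; cleared 0 line(s) (total 0); column heights now [0 2 2 4], max=4
Drop 3: J rot1 at col 0 lands with bottom-row=0; cleared 2 line(s) (total 2); column heights now [1 1 0 2], max=2
Drop 4: J rot1 at col 1 lands with bottom-row=1; cleared 0 line(s) (total 2); column heights now [1 4 4 2], max=4
Drop 5: Z rot3 at col 2 lands with bottom-row=4; cleared 0 line(s) (total 2); column heights now [1 4 6 7], max=7
Drop 6: J rot0 at col 1 lands with bottom-row=7; cleared 0 line(s) (total 2); column heights now [1 9 8 8], max=9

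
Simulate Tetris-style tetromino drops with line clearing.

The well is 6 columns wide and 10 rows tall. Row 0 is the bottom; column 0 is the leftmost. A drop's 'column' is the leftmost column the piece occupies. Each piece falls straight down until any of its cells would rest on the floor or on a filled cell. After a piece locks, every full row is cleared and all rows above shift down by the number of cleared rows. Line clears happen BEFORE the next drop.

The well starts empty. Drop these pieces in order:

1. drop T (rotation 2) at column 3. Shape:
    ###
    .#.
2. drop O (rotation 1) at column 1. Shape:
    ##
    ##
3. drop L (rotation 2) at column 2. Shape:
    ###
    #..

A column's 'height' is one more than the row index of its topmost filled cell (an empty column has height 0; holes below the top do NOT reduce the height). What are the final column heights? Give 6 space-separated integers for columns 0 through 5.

Answer: 0 2 4 4 4 2

Derivation:
Drop 1: T rot2 at col 3 lands with bottom-row=0; cleared 0 line(s) (total 0); column heights now [0 0 0 2 2 2], max=2
Drop 2: O rot1 at col 1 lands with bottom-row=0; cleared 0 line(s) (total 0); column heights now [0 2 2 2 2 2], max=2
Drop 3: L rot2 at col 2 lands with bottom-row=2; cleared 0 line(s) (total 0); column heights now [0 2 4 4 4 2], max=4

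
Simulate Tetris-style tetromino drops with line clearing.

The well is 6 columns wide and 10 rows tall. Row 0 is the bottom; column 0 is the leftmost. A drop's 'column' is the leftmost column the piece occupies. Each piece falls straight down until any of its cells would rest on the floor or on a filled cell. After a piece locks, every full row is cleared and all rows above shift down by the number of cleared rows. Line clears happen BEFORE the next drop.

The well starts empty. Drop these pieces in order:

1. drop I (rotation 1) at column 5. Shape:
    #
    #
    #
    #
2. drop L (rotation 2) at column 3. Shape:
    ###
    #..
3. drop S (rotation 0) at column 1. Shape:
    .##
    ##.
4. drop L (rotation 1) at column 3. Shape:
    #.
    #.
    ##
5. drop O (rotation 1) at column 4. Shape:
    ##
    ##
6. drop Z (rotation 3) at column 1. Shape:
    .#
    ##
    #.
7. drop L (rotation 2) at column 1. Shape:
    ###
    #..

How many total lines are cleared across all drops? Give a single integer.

Answer: 0

Derivation:
Drop 1: I rot1 at col 5 lands with bottom-row=0; cleared 0 line(s) (total 0); column heights now [0 0 0 0 0 4], max=4
Drop 2: L rot2 at col 3 lands with bottom-row=3; cleared 0 line(s) (total 0); column heights now [0 0 0 5 5 5], max=5
Drop 3: S rot0 at col 1 lands with bottom-row=4; cleared 0 line(s) (total 0); column heights now [0 5 6 6 5 5], max=6
Drop 4: L rot1 at col 3 lands with bottom-row=6; cleared 0 line(s) (total 0); column heights now [0 5 6 9 7 5], max=9
Drop 5: O rot1 at col 4 lands with bottom-row=7; cleared 0 line(s) (total 0); column heights now [0 5 6 9 9 9], max=9
Drop 6: Z rot3 at col 1 lands with bottom-row=5; cleared 0 line(s) (total 0); column heights now [0 7 8 9 9 9], max=9
Drop 7: L rot2 at col 1 lands with bottom-row=8; cleared 0 line(s) (total 0); column heights now [0 10 10 10 9 9], max=10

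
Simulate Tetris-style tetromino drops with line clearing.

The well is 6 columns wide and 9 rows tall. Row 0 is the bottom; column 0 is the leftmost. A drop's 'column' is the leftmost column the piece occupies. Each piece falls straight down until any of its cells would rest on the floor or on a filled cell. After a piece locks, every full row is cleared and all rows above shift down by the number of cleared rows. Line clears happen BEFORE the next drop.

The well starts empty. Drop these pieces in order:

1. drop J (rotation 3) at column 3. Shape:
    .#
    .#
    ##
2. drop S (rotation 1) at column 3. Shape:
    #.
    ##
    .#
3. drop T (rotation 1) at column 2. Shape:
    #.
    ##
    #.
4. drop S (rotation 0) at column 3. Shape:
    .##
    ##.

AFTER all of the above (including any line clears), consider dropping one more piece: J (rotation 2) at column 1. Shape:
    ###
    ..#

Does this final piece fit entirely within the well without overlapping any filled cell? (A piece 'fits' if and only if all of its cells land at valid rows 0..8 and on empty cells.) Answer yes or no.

Drop 1: J rot3 at col 3 lands with bottom-row=0; cleared 0 line(s) (total 0); column heights now [0 0 0 1 3 0], max=3
Drop 2: S rot1 at col 3 lands with bottom-row=3; cleared 0 line(s) (total 0); column heights now [0 0 0 6 5 0], max=6
Drop 3: T rot1 at col 2 lands with bottom-row=5; cleared 0 line(s) (total 0); column heights now [0 0 8 7 5 0], max=8
Drop 4: S rot0 at col 3 lands with bottom-row=7; cleared 0 line(s) (total 0); column heights now [0 0 8 8 9 9], max=9
Test piece J rot2 at col 1 (width 3): heights before test = [0 0 8 8 9 9]; fits = False

Answer: no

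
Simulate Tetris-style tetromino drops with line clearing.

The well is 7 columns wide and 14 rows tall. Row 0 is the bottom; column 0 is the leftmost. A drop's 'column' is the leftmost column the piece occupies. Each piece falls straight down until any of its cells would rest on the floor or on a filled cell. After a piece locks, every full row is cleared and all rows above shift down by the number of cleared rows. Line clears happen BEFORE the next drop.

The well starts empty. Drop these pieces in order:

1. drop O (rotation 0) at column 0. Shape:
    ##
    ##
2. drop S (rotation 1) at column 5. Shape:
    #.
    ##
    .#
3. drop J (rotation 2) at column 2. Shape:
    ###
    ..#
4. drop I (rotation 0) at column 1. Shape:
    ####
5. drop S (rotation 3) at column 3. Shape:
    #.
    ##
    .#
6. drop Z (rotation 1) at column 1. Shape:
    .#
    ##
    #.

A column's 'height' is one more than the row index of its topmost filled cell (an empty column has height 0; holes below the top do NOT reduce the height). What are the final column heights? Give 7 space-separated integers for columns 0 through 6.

Drop 1: O rot0 at col 0 lands with bottom-row=0; cleared 0 line(s) (total 0); column heights now [2 2 0 0 0 0 0], max=2
Drop 2: S rot1 at col 5 lands with bottom-row=0; cleared 0 line(s) (total 0); column heights now [2 2 0 0 0 3 2], max=3
Drop 3: J rot2 at col 2 lands with bottom-row=0; cleared 1 line(s) (total 1); column heights now [1 1 0 0 1 2 1], max=2
Drop 4: I rot0 at col 1 lands with bottom-row=1; cleared 0 line(s) (total 1); column heights now [1 2 2 2 2 2 1], max=2
Drop 5: S rot3 at col 3 lands with bottom-row=2; cleared 0 line(s) (total 1); column heights now [1 2 2 5 4 2 1], max=5
Drop 6: Z rot1 at col 1 lands with bottom-row=2; cleared 0 line(s) (total 1); column heights now [1 4 5 5 4 2 1], max=5

Answer: 1 4 5 5 4 2 1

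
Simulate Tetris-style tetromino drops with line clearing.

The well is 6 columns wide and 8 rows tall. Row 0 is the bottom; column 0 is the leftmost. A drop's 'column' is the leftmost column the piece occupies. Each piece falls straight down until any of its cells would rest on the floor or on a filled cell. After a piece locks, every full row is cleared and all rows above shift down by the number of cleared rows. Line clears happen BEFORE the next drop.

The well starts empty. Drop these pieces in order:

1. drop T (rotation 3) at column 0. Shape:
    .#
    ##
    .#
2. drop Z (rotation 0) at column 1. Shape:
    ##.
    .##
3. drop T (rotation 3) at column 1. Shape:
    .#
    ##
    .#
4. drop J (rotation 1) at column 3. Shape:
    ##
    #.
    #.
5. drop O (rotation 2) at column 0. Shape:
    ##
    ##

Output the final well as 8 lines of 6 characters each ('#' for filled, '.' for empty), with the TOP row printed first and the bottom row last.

Answer: ##....
###...
.####.
..##..
.###..
.###..
##....
.#....

Derivation:
Drop 1: T rot3 at col 0 lands with bottom-row=0; cleared 0 line(s) (total 0); column heights now [2 3 0 0 0 0], max=3
Drop 2: Z rot0 at col 1 lands with bottom-row=2; cleared 0 line(s) (total 0); column heights now [2 4 4 3 0 0], max=4
Drop 3: T rot3 at col 1 lands with bottom-row=4; cleared 0 line(s) (total 0); column heights now [2 6 7 3 0 0], max=7
Drop 4: J rot1 at col 3 lands with bottom-row=3; cleared 0 line(s) (total 0); column heights now [2 6 7 6 6 0], max=7
Drop 5: O rot2 at col 0 lands with bottom-row=6; cleared 0 line(s) (total 0); column heights now [8 8 7 6 6 0], max=8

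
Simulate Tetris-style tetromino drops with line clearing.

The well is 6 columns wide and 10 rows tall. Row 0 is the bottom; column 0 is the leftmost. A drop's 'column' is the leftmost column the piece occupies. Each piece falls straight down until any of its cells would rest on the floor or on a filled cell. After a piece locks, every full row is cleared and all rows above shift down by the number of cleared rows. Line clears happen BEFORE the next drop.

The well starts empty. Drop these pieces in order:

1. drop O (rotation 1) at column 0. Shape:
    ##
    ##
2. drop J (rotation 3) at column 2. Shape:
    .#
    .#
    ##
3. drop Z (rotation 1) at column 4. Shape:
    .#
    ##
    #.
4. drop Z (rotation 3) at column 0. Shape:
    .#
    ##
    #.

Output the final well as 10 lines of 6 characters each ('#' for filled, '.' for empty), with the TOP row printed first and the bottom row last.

Drop 1: O rot1 at col 0 lands with bottom-row=0; cleared 0 line(s) (total 0); column heights now [2 2 0 0 0 0], max=2
Drop 2: J rot3 at col 2 lands with bottom-row=0; cleared 0 line(s) (total 0); column heights now [2 2 1 3 0 0], max=3
Drop 3: Z rot1 at col 4 lands with bottom-row=0; cleared 0 line(s) (total 0); column heights now [2 2 1 3 2 3], max=3
Drop 4: Z rot3 at col 0 lands with bottom-row=2; cleared 0 line(s) (total 0); column heights now [4 5 1 3 2 3], max=5

Answer: ......
......
......
......
......
.#....
##....
#..#.#
##.###
#####.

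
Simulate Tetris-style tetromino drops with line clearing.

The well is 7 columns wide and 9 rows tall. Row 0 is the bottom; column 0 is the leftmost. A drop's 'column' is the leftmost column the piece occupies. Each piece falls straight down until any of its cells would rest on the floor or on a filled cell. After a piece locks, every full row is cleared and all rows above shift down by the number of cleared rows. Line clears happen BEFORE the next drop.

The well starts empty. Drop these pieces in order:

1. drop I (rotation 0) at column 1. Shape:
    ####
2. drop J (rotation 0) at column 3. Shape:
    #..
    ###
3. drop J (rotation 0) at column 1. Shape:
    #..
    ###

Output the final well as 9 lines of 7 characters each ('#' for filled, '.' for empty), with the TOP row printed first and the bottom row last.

Drop 1: I rot0 at col 1 lands with bottom-row=0; cleared 0 line(s) (total 0); column heights now [0 1 1 1 1 0 0], max=1
Drop 2: J rot0 at col 3 lands with bottom-row=1; cleared 0 line(s) (total 0); column heights now [0 1 1 3 2 2 0], max=3
Drop 3: J rot0 at col 1 lands with bottom-row=3; cleared 0 line(s) (total 0); column heights now [0 5 4 4 2 2 0], max=5

Answer: .......
.......
.......
.......
.#.....
.###...
...#...
...###.
.####..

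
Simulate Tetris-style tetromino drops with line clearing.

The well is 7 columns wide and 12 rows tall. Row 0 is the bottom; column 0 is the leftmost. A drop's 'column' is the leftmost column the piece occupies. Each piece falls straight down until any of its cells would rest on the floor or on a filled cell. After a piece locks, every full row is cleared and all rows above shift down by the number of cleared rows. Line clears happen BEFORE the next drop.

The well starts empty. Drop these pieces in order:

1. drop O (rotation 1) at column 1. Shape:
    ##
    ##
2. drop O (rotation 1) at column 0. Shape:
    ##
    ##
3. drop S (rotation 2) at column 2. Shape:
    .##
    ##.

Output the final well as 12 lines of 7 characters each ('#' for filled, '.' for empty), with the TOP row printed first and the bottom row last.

Drop 1: O rot1 at col 1 lands with bottom-row=0; cleared 0 line(s) (total 0); column heights now [0 2 2 0 0 0 0], max=2
Drop 2: O rot1 at col 0 lands with bottom-row=2; cleared 0 line(s) (total 0); column heights now [4 4 2 0 0 0 0], max=4
Drop 3: S rot2 at col 2 lands with bottom-row=2; cleared 0 line(s) (total 0); column heights now [4 4 3 4 4 0 0], max=4

Answer: .......
.......
.......
.......
.......
.......
.......
.......
##.##..
####...
.##....
.##....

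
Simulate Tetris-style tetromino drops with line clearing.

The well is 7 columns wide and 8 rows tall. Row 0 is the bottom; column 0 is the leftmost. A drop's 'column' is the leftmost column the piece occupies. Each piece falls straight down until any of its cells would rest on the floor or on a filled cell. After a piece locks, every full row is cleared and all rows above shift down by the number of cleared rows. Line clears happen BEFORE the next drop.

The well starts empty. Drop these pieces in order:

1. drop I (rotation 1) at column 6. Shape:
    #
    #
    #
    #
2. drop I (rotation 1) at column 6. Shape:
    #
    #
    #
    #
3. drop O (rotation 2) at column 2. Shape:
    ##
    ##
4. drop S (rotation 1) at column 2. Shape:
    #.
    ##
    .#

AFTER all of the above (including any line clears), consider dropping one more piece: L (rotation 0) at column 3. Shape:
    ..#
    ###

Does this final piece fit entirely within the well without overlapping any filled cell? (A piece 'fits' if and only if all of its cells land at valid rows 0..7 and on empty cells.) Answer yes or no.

Answer: yes

Derivation:
Drop 1: I rot1 at col 6 lands with bottom-row=0; cleared 0 line(s) (total 0); column heights now [0 0 0 0 0 0 4], max=4
Drop 2: I rot1 at col 6 lands with bottom-row=4; cleared 0 line(s) (total 0); column heights now [0 0 0 0 0 0 8], max=8
Drop 3: O rot2 at col 2 lands with bottom-row=0; cleared 0 line(s) (total 0); column heights now [0 0 2 2 0 0 8], max=8
Drop 4: S rot1 at col 2 lands with bottom-row=2; cleared 0 line(s) (total 0); column heights now [0 0 5 4 0 0 8], max=8
Test piece L rot0 at col 3 (width 3): heights before test = [0 0 5 4 0 0 8]; fits = True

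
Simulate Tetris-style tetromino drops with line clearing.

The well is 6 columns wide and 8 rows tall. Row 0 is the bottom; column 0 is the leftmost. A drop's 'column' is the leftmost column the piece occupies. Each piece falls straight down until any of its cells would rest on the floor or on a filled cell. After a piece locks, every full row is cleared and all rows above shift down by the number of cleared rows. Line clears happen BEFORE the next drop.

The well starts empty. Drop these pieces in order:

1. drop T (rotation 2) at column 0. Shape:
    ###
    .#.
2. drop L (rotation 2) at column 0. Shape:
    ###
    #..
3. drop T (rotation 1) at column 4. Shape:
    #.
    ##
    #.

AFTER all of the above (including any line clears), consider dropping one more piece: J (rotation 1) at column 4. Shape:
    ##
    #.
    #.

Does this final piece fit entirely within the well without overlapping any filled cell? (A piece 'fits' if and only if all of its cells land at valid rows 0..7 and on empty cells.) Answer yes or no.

Drop 1: T rot2 at col 0 lands with bottom-row=0; cleared 0 line(s) (total 0); column heights now [2 2 2 0 0 0], max=2
Drop 2: L rot2 at col 0 lands with bottom-row=2; cleared 0 line(s) (total 0); column heights now [4 4 4 0 0 0], max=4
Drop 3: T rot1 at col 4 lands with bottom-row=0; cleared 0 line(s) (total 0); column heights now [4 4 4 0 3 2], max=4
Test piece J rot1 at col 4 (width 2): heights before test = [4 4 4 0 3 2]; fits = True

Answer: yes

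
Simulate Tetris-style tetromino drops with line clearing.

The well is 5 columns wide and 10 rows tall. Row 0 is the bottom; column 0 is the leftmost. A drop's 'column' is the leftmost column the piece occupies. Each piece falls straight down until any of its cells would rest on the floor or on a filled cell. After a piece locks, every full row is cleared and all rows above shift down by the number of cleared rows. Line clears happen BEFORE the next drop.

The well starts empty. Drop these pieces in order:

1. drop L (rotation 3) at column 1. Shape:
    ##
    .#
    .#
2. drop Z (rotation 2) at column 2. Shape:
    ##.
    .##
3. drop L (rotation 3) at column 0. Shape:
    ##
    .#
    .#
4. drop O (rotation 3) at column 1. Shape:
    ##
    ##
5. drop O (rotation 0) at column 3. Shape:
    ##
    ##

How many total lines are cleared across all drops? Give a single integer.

Drop 1: L rot3 at col 1 lands with bottom-row=0; cleared 0 line(s) (total 0); column heights now [0 3 3 0 0], max=3
Drop 2: Z rot2 at col 2 lands with bottom-row=2; cleared 0 line(s) (total 0); column heights now [0 3 4 4 3], max=4
Drop 3: L rot3 at col 0 lands with bottom-row=3; cleared 0 line(s) (total 0); column heights now [6 6 4 4 3], max=6
Drop 4: O rot3 at col 1 lands with bottom-row=6; cleared 0 line(s) (total 0); column heights now [6 8 8 4 3], max=8
Drop 5: O rot0 at col 3 lands with bottom-row=4; cleared 0 line(s) (total 0); column heights now [6 8 8 6 6], max=8

Answer: 0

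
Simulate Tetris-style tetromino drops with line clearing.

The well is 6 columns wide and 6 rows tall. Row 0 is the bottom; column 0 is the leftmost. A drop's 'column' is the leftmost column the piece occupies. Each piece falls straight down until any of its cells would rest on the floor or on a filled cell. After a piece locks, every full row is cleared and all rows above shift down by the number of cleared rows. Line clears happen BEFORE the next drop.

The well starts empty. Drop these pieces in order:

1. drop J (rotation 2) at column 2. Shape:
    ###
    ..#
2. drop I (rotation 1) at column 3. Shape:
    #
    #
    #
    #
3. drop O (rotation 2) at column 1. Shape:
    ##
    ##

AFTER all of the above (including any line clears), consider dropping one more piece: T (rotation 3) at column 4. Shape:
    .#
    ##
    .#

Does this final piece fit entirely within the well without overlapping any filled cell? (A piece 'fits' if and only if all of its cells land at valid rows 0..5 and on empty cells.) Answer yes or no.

Drop 1: J rot2 at col 2 lands with bottom-row=0; cleared 0 line(s) (total 0); column heights now [0 0 2 2 2 0], max=2
Drop 2: I rot1 at col 3 lands with bottom-row=2; cleared 0 line(s) (total 0); column heights now [0 0 2 6 2 0], max=6
Drop 3: O rot2 at col 1 lands with bottom-row=2; cleared 0 line(s) (total 0); column heights now [0 4 4 6 2 0], max=6
Test piece T rot3 at col 4 (width 2): heights before test = [0 4 4 6 2 0]; fits = True

Answer: yes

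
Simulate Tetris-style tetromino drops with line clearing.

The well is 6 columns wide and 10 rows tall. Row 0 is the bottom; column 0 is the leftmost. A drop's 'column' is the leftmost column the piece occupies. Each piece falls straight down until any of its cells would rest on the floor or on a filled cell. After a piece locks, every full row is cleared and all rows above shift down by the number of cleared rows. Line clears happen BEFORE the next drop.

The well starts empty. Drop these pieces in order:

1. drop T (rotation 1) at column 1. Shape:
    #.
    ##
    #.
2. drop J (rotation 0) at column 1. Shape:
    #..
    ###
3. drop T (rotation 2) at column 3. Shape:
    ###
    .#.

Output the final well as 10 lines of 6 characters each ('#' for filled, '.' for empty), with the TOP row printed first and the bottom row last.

Drop 1: T rot1 at col 1 lands with bottom-row=0; cleared 0 line(s) (total 0); column heights now [0 3 2 0 0 0], max=3
Drop 2: J rot0 at col 1 lands with bottom-row=3; cleared 0 line(s) (total 0); column heights now [0 5 4 4 0 0], max=5
Drop 3: T rot2 at col 3 lands with bottom-row=3; cleared 0 line(s) (total 0); column heights now [0 5 4 5 5 5], max=5

Answer: ......
......
......
......
......
.#.###
.####.
.#....
.##...
.#....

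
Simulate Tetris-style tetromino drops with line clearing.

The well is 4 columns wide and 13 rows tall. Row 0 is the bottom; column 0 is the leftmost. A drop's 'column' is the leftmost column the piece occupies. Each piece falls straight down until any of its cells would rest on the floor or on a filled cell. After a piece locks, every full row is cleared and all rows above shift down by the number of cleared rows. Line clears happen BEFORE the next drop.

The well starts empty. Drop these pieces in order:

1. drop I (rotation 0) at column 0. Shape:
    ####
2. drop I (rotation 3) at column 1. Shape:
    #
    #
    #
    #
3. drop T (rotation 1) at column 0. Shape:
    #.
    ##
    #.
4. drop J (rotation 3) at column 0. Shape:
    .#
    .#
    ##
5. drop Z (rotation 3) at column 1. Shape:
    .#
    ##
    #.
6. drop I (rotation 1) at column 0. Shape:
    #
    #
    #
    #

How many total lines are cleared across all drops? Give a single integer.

Drop 1: I rot0 at col 0 lands with bottom-row=0; cleared 1 line(s) (total 1); column heights now [0 0 0 0], max=0
Drop 2: I rot3 at col 1 lands with bottom-row=0; cleared 0 line(s) (total 1); column heights now [0 4 0 0], max=4
Drop 3: T rot1 at col 0 lands with bottom-row=3; cleared 0 line(s) (total 1); column heights now [6 5 0 0], max=6
Drop 4: J rot3 at col 0 lands with bottom-row=6; cleared 0 line(s) (total 1); column heights now [7 9 0 0], max=9
Drop 5: Z rot3 at col 1 lands with bottom-row=9; cleared 0 line(s) (total 1); column heights now [7 11 12 0], max=12
Drop 6: I rot1 at col 0 lands with bottom-row=7; cleared 0 line(s) (total 1); column heights now [11 11 12 0], max=12

Answer: 1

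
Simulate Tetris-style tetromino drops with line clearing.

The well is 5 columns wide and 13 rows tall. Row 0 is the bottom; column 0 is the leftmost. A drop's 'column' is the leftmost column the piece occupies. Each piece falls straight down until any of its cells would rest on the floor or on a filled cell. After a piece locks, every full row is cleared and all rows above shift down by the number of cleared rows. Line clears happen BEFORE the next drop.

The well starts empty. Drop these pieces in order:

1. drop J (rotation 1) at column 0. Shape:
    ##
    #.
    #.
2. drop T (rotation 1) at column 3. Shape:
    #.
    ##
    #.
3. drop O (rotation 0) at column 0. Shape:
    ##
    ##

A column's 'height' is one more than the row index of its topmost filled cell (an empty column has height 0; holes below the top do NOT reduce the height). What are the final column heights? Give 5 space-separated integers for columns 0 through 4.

Answer: 5 5 0 3 2

Derivation:
Drop 1: J rot1 at col 0 lands with bottom-row=0; cleared 0 line(s) (total 0); column heights now [3 3 0 0 0], max=3
Drop 2: T rot1 at col 3 lands with bottom-row=0; cleared 0 line(s) (total 0); column heights now [3 3 0 3 2], max=3
Drop 3: O rot0 at col 0 lands with bottom-row=3; cleared 0 line(s) (total 0); column heights now [5 5 0 3 2], max=5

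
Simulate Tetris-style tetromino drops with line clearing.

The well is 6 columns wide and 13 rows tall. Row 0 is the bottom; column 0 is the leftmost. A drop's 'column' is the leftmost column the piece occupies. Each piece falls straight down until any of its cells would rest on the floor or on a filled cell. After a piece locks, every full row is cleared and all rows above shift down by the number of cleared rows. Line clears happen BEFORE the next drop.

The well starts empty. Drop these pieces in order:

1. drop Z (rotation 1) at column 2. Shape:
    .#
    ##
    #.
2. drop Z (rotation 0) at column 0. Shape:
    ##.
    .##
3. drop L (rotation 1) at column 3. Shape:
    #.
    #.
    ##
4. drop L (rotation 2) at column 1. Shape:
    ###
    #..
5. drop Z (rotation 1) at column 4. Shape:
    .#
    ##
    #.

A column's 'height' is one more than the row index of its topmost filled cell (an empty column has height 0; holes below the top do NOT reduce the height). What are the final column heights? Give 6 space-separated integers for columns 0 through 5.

Answer: 4 7 7 7 6 7

Derivation:
Drop 1: Z rot1 at col 2 lands with bottom-row=0; cleared 0 line(s) (total 0); column heights now [0 0 2 3 0 0], max=3
Drop 2: Z rot0 at col 0 lands with bottom-row=2; cleared 0 line(s) (total 0); column heights now [4 4 3 3 0 0], max=4
Drop 3: L rot1 at col 3 lands with bottom-row=3; cleared 0 line(s) (total 0); column heights now [4 4 3 6 4 0], max=6
Drop 4: L rot2 at col 1 lands with bottom-row=5; cleared 0 line(s) (total 0); column heights now [4 7 7 7 4 0], max=7
Drop 5: Z rot1 at col 4 lands with bottom-row=4; cleared 0 line(s) (total 0); column heights now [4 7 7 7 6 7], max=7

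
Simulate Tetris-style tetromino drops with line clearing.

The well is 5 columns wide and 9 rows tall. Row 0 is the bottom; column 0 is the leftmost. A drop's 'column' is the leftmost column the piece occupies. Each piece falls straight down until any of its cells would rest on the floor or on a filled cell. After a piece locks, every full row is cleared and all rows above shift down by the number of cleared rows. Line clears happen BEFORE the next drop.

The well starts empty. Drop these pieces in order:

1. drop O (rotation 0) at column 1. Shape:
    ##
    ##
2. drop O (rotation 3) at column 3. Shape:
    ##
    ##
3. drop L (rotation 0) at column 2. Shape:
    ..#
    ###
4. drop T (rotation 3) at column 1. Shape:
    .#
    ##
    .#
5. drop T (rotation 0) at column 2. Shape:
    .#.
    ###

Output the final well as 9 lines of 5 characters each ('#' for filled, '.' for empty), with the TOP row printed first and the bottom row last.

Answer: .....
...#.
..###
..#..
.##..
..#.#
..###
.####
.####

Derivation:
Drop 1: O rot0 at col 1 lands with bottom-row=0; cleared 0 line(s) (total 0); column heights now [0 2 2 0 0], max=2
Drop 2: O rot3 at col 3 lands with bottom-row=0; cleared 0 line(s) (total 0); column heights now [0 2 2 2 2], max=2
Drop 3: L rot0 at col 2 lands with bottom-row=2; cleared 0 line(s) (total 0); column heights now [0 2 3 3 4], max=4
Drop 4: T rot3 at col 1 lands with bottom-row=3; cleared 0 line(s) (total 0); column heights now [0 5 6 3 4], max=6
Drop 5: T rot0 at col 2 lands with bottom-row=6; cleared 0 line(s) (total 0); column heights now [0 5 7 8 7], max=8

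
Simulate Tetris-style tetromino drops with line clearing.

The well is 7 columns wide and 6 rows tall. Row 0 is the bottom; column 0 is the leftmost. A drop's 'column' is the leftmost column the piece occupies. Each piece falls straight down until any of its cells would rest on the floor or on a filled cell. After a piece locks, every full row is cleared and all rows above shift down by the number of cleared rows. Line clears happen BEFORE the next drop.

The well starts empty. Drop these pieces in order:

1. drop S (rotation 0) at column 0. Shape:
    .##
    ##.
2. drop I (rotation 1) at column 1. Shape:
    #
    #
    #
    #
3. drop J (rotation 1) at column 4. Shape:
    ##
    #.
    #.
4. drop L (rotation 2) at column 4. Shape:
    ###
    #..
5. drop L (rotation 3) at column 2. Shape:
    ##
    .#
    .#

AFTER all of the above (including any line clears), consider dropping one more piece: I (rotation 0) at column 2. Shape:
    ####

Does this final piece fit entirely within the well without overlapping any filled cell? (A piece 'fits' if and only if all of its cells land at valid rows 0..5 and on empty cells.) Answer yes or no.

Answer: yes

Derivation:
Drop 1: S rot0 at col 0 lands with bottom-row=0; cleared 0 line(s) (total 0); column heights now [1 2 2 0 0 0 0], max=2
Drop 2: I rot1 at col 1 lands with bottom-row=2; cleared 0 line(s) (total 0); column heights now [1 6 2 0 0 0 0], max=6
Drop 3: J rot1 at col 4 lands with bottom-row=0; cleared 0 line(s) (total 0); column heights now [1 6 2 0 3 3 0], max=6
Drop 4: L rot2 at col 4 lands with bottom-row=3; cleared 0 line(s) (total 0); column heights now [1 6 2 0 5 5 5], max=6
Drop 5: L rot3 at col 2 lands with bottom-row=0; cleared 0 line(s) (total 0); column heights now [1 6 3 3 5 5 5], max=6
Test piece I rot0 at col 2 (width 4): heights before test = [1 6 3 3 5 5 5]; fits = True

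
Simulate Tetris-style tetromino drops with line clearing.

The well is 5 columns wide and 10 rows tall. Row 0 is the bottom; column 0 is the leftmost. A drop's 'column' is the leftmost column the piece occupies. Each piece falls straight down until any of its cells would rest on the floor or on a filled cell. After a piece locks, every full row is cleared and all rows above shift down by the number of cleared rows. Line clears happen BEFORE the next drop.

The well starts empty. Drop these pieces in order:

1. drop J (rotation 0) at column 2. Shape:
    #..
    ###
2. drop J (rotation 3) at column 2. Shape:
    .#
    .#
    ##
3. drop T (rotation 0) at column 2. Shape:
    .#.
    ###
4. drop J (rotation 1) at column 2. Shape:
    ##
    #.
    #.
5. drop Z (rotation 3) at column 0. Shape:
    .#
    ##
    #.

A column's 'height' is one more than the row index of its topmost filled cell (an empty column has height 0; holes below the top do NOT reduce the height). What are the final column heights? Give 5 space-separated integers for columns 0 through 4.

Drop 1: J rot0 at col 2 lands with bottom-row=0; cleared 0 line(s) (total 0); column heights now [0 0 2 1 1], max=2
Drop 2: J rot3 at col 2 lands with bottom-row=2; cleared 0 line(s) (total 0); column heights now [0 0 3 5 1], max=5
Drop 3: T rot0 at col 2 lands with bottom-row=5; cleared 0 line(s) (total 0); column heights now [0 0 6 7 6], max=7
Drop 4: J rot1 at col 2 lands with bottom-row=6; cleared 0 line(s) (total 0); column heights now [0 0 9 9 6], max=9
Drop 5: Z rot3 at col 0 lands with bottom-row=0; cleared 0 line(s) (total 0); column heights now [2 3 9 9 6], max=9

Answer: 2 3 9 9 6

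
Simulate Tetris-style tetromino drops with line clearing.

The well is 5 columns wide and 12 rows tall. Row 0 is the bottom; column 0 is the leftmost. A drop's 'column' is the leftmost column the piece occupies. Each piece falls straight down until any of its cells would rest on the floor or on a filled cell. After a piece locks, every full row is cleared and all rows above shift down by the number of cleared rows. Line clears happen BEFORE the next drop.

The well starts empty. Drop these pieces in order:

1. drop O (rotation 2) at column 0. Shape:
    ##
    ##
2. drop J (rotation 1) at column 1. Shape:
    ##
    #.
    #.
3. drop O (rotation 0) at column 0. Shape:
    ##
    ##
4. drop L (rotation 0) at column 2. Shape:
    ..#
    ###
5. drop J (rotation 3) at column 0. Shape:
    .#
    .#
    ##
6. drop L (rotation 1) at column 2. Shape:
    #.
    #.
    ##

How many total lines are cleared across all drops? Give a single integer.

Drop 1: O rot2 at col 0 lands with bottom-row=0; cleared 0 line(s) (total 0); column heights now [2 2 0 0 0], max=2
Drop 2: J rot1 at col 1 lands with bottom-row=2; cleared 0 line(s) (total 0); column heights now [2 5 5 0 0], max=5
Drop 3: O rot0 at col 0 lands with bottom-row=5; cleared 0 line(s) (total 0); column heights now [7 7 5 0 0], max=7
Drop 4: L rot0 at col 2 lands with bottom-row=5; cleared 1 line(s) (total 1); column heights now [6 6 5 0 6], max=6
Drop 5: J rot3 at col 0 lands with bottom-row=6; cleared 0 line(s) (total 1); column heights now [7 9 5 0 6], max=9
Drop 6: L rot1 at col 2 lands with bottom-row=5; cleared 1 line(s) (total 2); column heights now [6 8 7 0 0], max=8

Answer: 2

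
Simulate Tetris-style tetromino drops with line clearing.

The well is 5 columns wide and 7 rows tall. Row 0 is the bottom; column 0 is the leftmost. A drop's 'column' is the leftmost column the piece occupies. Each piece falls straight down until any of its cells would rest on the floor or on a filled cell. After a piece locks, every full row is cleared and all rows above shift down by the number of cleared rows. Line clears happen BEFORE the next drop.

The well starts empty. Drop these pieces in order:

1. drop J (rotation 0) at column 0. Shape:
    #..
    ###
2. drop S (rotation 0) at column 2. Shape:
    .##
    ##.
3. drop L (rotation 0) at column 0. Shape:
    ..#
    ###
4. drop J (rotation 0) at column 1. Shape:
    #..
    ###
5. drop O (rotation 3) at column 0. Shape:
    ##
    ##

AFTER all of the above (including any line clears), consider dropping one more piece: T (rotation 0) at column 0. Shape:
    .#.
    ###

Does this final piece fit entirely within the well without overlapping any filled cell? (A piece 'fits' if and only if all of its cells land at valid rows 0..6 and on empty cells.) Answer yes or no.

Drop 1: J rot0 at col 0 lands with bottom-row=0; cleared 0 line(s) (total 0); column heights now [2 1 1 0 0], max=2
Drop 2: S rot0 at col 2 lands with bottom-row=1; cleared 0 line(s) (total 0); column heights now [2 1 2 3 3], max=3
Drop 3: L rot0 at col 0 lands with bottom-row=2; cleared 1 line(s) (total 1); column heights now [2 1 3 2 0], max=3
Drop 4: J rot0 at col 1 lands with bottom-row=3; cleared 0 line(s) (total 1); column heights now [2 5 4 4 0], max=5
Drop 5: O rot3 at col 0 lands with bottom-row=5; cleared 0 line(s) (total 1); column heights now [7 7 4 4 0], max=7
Test piece T rot0 at col 0 (width 3): heights before test = [7 7 4 4 0]; fits = False

Answer: no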